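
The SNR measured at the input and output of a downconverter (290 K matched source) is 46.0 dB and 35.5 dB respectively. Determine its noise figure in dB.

10.5 dB

NF (dB) = SNR_in(dB) − SNR_out(dB) when the source is at T₀
NF = 46.0 − 35.5 = 10.5 dB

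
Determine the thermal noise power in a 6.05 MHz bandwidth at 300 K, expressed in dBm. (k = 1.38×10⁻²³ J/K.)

−106.0 dBm

P_n = kTB = 1.38×10⁻²³ × 300 × 6.05×10⁶ = 2.50×10⁻¹⁴ W
In dBm: 10 log₁₀(2.50×10⁻¹⁴ / 10⁻³) = −106.0 dBm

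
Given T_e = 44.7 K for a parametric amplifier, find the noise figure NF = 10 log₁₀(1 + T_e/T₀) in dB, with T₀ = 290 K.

F = 1 + T_e/T₀ = 1 + 44.7/290 = 1.15414
NF = 10 log₁₀(1.15414) = 0.623 dB

0.623 dB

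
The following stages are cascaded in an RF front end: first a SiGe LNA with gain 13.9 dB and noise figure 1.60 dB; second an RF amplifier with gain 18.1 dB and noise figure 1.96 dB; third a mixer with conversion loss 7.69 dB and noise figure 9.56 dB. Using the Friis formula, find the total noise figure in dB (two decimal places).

Convert to linear (a loss of L dB is a gain of −L dB): F_i = 10^(NF_i/10), G_i = 10^(G_i,dB/10)
  Stage 1: F_1 = 10^(1.60/10) = 1.445, G_1 = 10^(13.9/10) = 24.55
  Stage 2: F_2 = 10^(1.96/10) = 1.570, G_2 = 10^(18.1/10) = 64.57
  Stage 3: F_3 = 10^(9.56/10) = 9.036, G_3 = 10^(−7.69/10) = 0.1702
Friis cascade:
  F = 1.445 + (1.570 − 1)/24.55 + (9.036 − 1)/1585 = 1.474
NF = 10 log₁₀(1.474) = 1.68 dB

1.68 dB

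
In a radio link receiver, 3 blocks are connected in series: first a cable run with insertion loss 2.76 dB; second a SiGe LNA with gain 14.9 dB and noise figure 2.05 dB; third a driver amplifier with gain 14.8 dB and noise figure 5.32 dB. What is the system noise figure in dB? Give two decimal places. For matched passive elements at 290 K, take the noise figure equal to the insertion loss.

5.02 dB

Convert to linear (a loss of L dB is a gain of −L dB): F_i = 10^(NF_i/10), G_i = 10^(G_i,dB/10)
  Stage 1: F_1 = 10^(2.76/10) = 1.888, G_1 = 10^(−2.76/10) = 0.5297
  Stage 2: F_2 = 10^(2.05/10) = 1.603, G_2 = 10^(14.9/10) = 30.90
  Stage 3: F_3 = 10^(5.32/10) = 3.404, G_3 = 10^(14.8/10) = 30.20
Friis cascade:
  F = 1.888 + (1.603 − 1)/0.5297 + (3.404 − 1)/16.37 = 3.174
NF = 10 log₁₀(3.174) = 5.02 dB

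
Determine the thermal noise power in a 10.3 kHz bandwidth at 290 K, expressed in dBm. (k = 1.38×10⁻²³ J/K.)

−133.8 dBm

P_n = kTB = 1.38×10⁻²³ × 290 × 1.03×10⁴ = 4.12×10⁻¹⁷ W
In dBm: 10 log₁₀(4.12×10⁻¹⁷ / 10⁻³) = −133.8 dBm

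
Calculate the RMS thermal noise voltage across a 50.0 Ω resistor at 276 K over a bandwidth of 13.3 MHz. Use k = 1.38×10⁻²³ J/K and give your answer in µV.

3.18 µV

V_n = √(4kTRB)
4kTRB = 4 × 1.38×10⁻²³ × 276 × 5.00×10¹ × 1.33×10⁷ = 1.01×10⁻¹¹ V²
V_n = √(1.01×10⁻¹¹) = 3.18×10⁻⁶ V = 3.18 µV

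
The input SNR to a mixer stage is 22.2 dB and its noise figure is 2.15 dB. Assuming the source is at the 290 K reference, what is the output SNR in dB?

20.05 dB

By definition F = SNR_in/SNR_out, so in dB: SNR_out = SNR_in − NF
SNR_out = 22.2 − 2.15 = 20.05 dB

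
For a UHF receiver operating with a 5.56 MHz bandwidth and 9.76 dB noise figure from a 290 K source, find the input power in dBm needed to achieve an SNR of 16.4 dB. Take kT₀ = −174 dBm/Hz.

Sensitivity = −174 + 10 log₁₀(B) + NF + SNR_min
= −174 + 67.45 + 9.76 + 16.4
= −80.39 dBm → −80.4 dBm

−80.4 dBm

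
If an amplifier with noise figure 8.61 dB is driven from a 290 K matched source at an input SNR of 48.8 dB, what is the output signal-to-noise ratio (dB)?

By definition F = SNR_in/SNR_out, so in dB: SNR_out = SNR_in − NF
SNR_out = 48.8 − 8.61 = 40.19 dB

40.19 dB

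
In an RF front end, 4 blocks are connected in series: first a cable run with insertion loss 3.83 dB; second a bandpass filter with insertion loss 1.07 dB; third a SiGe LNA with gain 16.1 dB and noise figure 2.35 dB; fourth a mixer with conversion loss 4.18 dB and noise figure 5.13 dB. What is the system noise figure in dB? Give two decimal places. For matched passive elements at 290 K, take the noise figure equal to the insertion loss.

Convert to linear (a loss of L dB is a gain of −L dB): F_i = 10^(NF_i/10), G_i = 10^(G_i,dB/10)
  Stage 1: F_1 = 10^(3.83/10) = 2.415, G_1 = 10^(−3.83/10) = 0.4140
  Stage 2: F_2 = 10^(1.07/10) = 1.279, G_2 = 10^(−1.07/10) = 0.7816
  Stage 3: F_3 = 10^(2.35/10) = 1.718, G_3 = 10^(16.1/10) = 40.74
  Stage 4: F_4 = 10^(5.13/10) = 3.258, G_4 = 10^(−4.18/10) = 0.3819
Friis cascade:
  F = 2.415 + (1.279 − 1)/0.4140 + (1.718 − 1)/0.3236 + (3.258 − 1)/13.18 = 5.480
NF = 10 log₁₀(5.480) = 7.39 dB

7.39 dB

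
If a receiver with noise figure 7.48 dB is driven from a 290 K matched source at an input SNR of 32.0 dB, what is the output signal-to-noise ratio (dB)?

By definition F = SNR_in/SNR_out, so in dB: SNR_out = SNR_in − NF
SNR_out = 32.0 − 7.48 = 24.52 dB

24.52 dB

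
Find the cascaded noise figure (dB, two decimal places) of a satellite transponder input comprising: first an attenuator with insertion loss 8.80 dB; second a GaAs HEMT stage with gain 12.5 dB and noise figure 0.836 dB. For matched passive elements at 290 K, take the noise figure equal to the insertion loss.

9.64 dB

Convert to linear (a loss of L dB is a gain of −L dB): F_i = 10^(NF_i/10), G_i = 10^(G_i,dB/10)
  Stage 1: F_1 = 10^(8.80/10) = 7.586, G_1 = 10^(−8.80/10) = 0.1318
  Stage 2: F_2 = 10^(0.836/10) = 1.212, G_2 = 10^(12.5/10) = 17.78
Friis cascade:
  F = 7.586 + (1.212 − 1)/0.1318 = 9.196
NF = 10 log₁₀(9.196) = 9.64 dB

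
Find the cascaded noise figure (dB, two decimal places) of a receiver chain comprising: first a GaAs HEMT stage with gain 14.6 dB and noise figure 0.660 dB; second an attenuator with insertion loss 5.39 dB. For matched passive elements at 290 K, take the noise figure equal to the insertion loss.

Convert to linear (a loss of L dB is a gain of −L dB): F_i = 10^(NF_i/10), G_i = 10^(G_i,dB/10)
  Stage 1: F_1 = 10^(0.660/10) = 1.164, G_1 = 10^(14.6/10) = 28.84
  Stage 2: F_2 = 10^(5.39/10) = 3.459, G_2 = 10^(−5.39/10) = 0.2891
Friis cascade:
  F = 1.164 + (3.459 − 1)/28.84 = 1.249
NF = 10 log₁₀(1.249) = 0.97 dB

0.97 dB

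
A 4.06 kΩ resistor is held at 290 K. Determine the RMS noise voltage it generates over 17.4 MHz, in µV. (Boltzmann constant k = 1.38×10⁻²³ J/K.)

33.6 µV

V_n = √(4kTRB)
4kTRB = 4 × 1.38×10⁻²³ × 290 × 4.06×10³ × 1.74×10⁷ = 1.13×10⁻⁹ V²
V_n = √(1.13×10⁻⁹) = 3.36×10⁻⁵ V = 33.6 µV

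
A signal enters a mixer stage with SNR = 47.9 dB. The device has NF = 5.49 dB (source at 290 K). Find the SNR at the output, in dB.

42.41 dB

By definition F = SNR_in/SNR_out, so in dB: SNR_out = SNR_in − NF
SNR_out = 47.9 − 5.49 = 42.41 dB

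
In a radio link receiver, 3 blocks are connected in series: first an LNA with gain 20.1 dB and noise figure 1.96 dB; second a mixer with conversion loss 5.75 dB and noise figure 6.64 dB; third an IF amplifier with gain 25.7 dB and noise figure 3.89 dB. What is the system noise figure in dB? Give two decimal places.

Convert to linear (a loss of L dB is a gain of −L dB): F_i = 10^(NF_i/10), G_i = 10^(G_i,dB/10)
  Stage 1: F_1 = 10^(1.96/10) = 1.570, G_1 = 10^(20.1/10) = 102.3
  Stage 2: F_2 = 10^(6.64/10) = 4.613, G_2 = 10^(−5.75/10) = 0.2661
  Stage 3: F_3 = 10^(3.89/10) = 2.449, G_3 = 10^(25.7/10) = 371.5
Friis cascade:
  F = 1.570 + (4.613 − 1)/102.3 + (2.449 − 1)/27.23 = 1.659
NF = 10 log₁₀(1.659) = 2.20 dB

2.20 dB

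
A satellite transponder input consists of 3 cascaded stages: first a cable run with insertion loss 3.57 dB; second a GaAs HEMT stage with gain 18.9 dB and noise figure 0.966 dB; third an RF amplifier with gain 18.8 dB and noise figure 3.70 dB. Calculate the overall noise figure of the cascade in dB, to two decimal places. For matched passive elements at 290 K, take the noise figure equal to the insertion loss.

Convert to linear (a loss of L dB is a gain of −L dB): F_i = 10^(NF_i/10), G_i = 10^(G_i,dB/10)
  Stage 1: F_1 = 10^(3.57/10) = 2.275, G_1 = 10^(−3.57/10) = 0.4395
  Stage 2: F_2 = 10^(0.966/10) = 1.249, G_2 = 10^(18.9/10) = 77.62
  Stage 3: F_3 = 10^(3.70/10) = 2.344, G_3 = 10^(18.8/10) = 75.86
Friis cascade:
  F = 2.275 + (1.249 − 1)/0.4395 + (2.344 − 1)/34.12 = 2.881
NF = 10 log₁₀(2.881) = 4.60 dB

4.60 dB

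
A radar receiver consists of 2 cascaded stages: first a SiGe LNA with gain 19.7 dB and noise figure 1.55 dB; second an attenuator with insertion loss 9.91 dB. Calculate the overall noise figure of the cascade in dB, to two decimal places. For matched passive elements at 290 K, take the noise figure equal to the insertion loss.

Convert to linear (a loss of L dB is a gain of −L dB): F_i = 10^(NF_i/10), G_i = 10^(G_i,dB/10)
  Stage 1: F_1 = 10^(1.55/10) = 1.429, G_1 = 10^(19.7/10) = 93.33
  Stage 2: F_2 = 10^(9.91/10) = 9.795, G_2 = 10^(−9.91/10) = 0.1021
Friis cascade:
  F = 1.429 + (9.795 − 1)/93.33 = 1.523
NF = 10 log₁₀(1.523) = 1.83 dB

1.83 dB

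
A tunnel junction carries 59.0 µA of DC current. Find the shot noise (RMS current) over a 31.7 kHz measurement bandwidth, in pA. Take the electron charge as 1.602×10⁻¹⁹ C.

774 pA

I_n = √(2qI·B)
2qI·B = 2 × 1.602×10⁻¹⁹ × 5.90×10⁻⁵ × 3.17×10⁴ = 5.99×10⁻¹⁹ A²
I_n = √(5.99×10⁻¹⁹) = 7.74×10⁻¹⁰ A = 774 pA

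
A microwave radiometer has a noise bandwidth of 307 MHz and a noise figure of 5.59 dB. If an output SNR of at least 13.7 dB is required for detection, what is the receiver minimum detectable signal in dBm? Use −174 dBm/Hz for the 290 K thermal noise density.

−69.8 dBm

Sensitivity = −174 + 10 log₁₀(B) + NF + SNR_min
= −174 + 84.87 + 5.59 + 13.7
= −69.84 dBm → −69.8 dBm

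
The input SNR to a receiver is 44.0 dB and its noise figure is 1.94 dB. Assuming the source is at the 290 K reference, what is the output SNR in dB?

By definition F = SNR_in/SNR_out, so in dB: SNR_out = SNR_in − NF
SNR_out = 44.0 − 1.94 = 42.06 dB

42.06 dB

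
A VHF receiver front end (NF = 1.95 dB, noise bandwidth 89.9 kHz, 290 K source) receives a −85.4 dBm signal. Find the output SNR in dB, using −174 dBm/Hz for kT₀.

Noise floor: N = −174 + 10 log₁₀(B) + NF
10 log₁₀(8.99×10⁴) = 49.54 dB
N = −174 + 49.54 + 1.95 = −122.51 dBm
SNR = P_sig − N = −85.4 − (−122.51) = 37.11 dB → 37.1 dB

37.1 dB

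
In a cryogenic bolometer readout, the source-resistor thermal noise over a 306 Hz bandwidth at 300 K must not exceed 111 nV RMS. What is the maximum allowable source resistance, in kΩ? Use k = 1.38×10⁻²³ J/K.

Johnson–Nyquist: V_n = √(4kTRB) ⇒ R = V_n² / (4kTB)
4kTB = 4 × 1.38×10⁻²³ × 300 × 3.06×10² = 5.07×10⁻¹⁸
R = (1.11×10⁻⁷)² / 5.07×10⁻¹⁸ = 2.43×10³ Ω = 2.43 kΩ

2.43 kΩ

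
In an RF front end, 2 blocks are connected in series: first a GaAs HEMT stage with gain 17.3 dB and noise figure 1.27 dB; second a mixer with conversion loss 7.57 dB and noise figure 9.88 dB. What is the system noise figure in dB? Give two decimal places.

1.77 dB

Convert to linear (a loss of L dB is a gain of −L dB): F_i = 10^(NF_i/10), G_i = 10^(G_i,dB/10)
  Stage 1: F_1 = 10^(1.27/10) = 1.340, G_1 = 10^(17.3/10) = 53.70
  Stage 2: F_2 = 10^(9.88/10) = 9.727, G_2 = 10^(−7.57/10) = 0.1750
Friis cascade:
  F = 1.340 + (9.727 − 1)/53.70 = 1.502
NF = 10 log₁₀(1.502) = 1.77 dB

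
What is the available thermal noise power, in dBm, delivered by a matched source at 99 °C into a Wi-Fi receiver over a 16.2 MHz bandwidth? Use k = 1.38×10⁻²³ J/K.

−100.8 dBm

T = 99 °C + 273.15 = 372.15 K
P_n = kTB = 1.38×10⁻²³ × 372.15 × 1.62×10⁷ = 8.32×10⁻¹⁴ W
In dBm: 10 log₁₀(8.32×10⁻¹⁴ / 10⁻³) = −100.8 dBm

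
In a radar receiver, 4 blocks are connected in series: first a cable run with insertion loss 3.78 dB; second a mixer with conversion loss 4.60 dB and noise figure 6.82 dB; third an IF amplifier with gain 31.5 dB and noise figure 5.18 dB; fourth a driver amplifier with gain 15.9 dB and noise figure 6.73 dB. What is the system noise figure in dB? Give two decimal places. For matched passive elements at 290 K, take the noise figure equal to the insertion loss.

Convert to linear (a loss of L dB is a gain of −L dB): F_i = 10^(NF_i/10), G_i = 10^(G_i,dB/10)
  Stage 1: F_1 = 10^(3.78/10) = 2.388, G_1 = 10^(−3.78/10) = 0.4188
  Stage 2: F_2 = 10^(6.82/10) = 4.808, G_2 = 10^(−4.60/10) = 0.3467
  Stage 3: F_3 = 10^(5.18/10) = 3.296, G_3 = 10^(31.5/10) = 1413
  Stage 4: F_4 = 10^(6.73/10) = 4.710, G_4 = 10^(15.9/10) = 38.90
Friis cascade:
  F = 2.388 + (4.808 − 1)/0.4188 + (3.296 − 1)/0.1452 + (4.710 − 1)/205.1 = 27.31
NF = 10 log₁₀(27.31) = 14.36 dB

14.36 dB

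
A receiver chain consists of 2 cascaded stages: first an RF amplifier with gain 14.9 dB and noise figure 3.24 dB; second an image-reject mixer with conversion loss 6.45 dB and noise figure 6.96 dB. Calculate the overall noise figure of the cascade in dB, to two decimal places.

3.50 dB

Convert to linear (a loss of L dB is a gain of −L dB): F_i = 10^(NF_i/10), G_i = 10^(G_i,dB/10)
  Stage 1: F_1 = 10^(3.24/10) = 2.109, G_1 = 10^(14.9/10) = 30.90
  Stage 2: F_2 = 10^(6.96/10) = 4.966, G_2 = 10^(−6.45/10) = 0.2265
Friis cascade:
  F = 2.109 + (4.966 − 1)/30.90 = 2.237
NF = 10 log₁₀(2.237) = 3.50 dB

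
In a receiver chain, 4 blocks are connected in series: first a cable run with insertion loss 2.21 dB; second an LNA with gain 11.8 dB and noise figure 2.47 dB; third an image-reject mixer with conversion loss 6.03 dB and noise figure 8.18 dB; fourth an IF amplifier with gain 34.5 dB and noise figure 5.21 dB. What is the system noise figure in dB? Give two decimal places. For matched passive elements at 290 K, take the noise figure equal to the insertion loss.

Convert to linear (a loss of L dB is a gain of −L dB): F_i = 10^(NF_i/10), G_i = 10^(G_i,dB/10)
  Stage 1: F_1 = 10^(2.21/10) = 1.663, G_1 = 10^(−2.21/10) = 0.6012
  Stage 2: F_2 = 10^(2.47/10) = 1.766, G_2 = 10^(11.8/10) = 15.14
  Stage 3: F_3 = 10^(8.18/10) = 6.577, G_3 = 10^(−6.03/10) = 0.2495
  Stage 4: F_4 = 10^(5.21/10) = 3.319, G_4 = 10^(34.5/10) = 2818
Friis cascade:
  F = 1.663 + (1.766 − 1)/0.6012 + (6.577 − 1)/9.099 + (3.319 − 1)/2.270 = 4.572
NF = 10 log₁₀(4.572) = 6.60 dB

6.60 dB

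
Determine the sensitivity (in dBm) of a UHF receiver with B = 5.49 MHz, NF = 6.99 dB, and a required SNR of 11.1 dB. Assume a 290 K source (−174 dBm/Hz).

−88.5 dBm

Sensitivity = −174 + 10 log₁₀(B) + NF + SNR_min
= −174 + 67.4 + 6.99 + 11.1
= −88.51 dBm → −88.5 dBm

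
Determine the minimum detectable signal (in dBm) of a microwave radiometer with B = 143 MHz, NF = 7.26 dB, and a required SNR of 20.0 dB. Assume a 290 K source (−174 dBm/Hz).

−65.2 dBm

Sensitivity = −174 + 10 log₁₀(B) + NF + SNR_min
= −174 + 81.55 + 7.26 + 20.0
= −65.19 dBm → −65.2 dBm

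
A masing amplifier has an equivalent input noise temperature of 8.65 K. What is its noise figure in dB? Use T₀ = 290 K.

0.128 dB

F = 1 + T_e/T₀ = 1 + 8.65/290 = 1.02983
NF = 10 log₁₀(1.02983) = 0.128 dB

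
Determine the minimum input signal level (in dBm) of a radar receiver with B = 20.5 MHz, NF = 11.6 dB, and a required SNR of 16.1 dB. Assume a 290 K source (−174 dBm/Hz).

Sensitivity = −174 + 10 log₁₀(B) + NF + SNR_min
= −174 + 73.12 + 11.6 + 16.1
= −73.18 dBm → −73.2 dBm

−73.2 dBm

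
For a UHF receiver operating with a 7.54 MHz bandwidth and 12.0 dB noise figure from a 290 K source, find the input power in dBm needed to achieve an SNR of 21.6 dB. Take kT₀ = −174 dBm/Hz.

Sensitivity = −174 + 10 log₁₀(B) + NF + SNR_min
= −174 + 68.77 + 12.0 + 21.6
= −71.63 dBm → −71.6 dBm

−71.6 dBm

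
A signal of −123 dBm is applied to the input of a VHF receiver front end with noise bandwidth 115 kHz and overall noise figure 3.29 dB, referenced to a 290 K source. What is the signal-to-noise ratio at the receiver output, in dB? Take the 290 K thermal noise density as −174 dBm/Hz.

Noise floor: N = −174 + 10 log₁₀(B) + NF
10 log₁₀(1.15×10⁵) = 50.61 dB
N = −174 + 50.61 + 3.29 = −120.10 dBm
SNR = P_sig − N = −123 − (−120.10) = −2.90 dB → −2.9 dB

−2.9 dB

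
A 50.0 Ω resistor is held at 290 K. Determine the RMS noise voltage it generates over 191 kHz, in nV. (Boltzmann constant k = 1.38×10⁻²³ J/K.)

V_n = √(4kTRB)
4kTRB = 4 × 1.38×10⁻²³ × 290 × 5.00×10¹ × 1.91×10⁵ = 1.53×10⁻¹³ V²
V_n = √(1.53×10⁻¹³) = 3.91×10⁻⁷ V = 391 nV

391 nV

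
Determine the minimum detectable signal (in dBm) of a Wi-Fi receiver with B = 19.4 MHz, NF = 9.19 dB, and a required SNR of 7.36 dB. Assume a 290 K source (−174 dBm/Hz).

Sensitivity = −174 + 10 log₁₀(B) + NF + SNR_min
= −174 + 72.88 + 9.19 + 7.36
= −84.57 dBm → −84.6 dBm

−84.6 dBm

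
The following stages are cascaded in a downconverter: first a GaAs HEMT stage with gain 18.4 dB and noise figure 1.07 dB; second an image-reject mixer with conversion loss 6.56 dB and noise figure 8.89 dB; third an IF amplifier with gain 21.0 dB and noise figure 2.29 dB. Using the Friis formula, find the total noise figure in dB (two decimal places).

1.53 dB

Convert to linear (a loss of L dB is a gain of −L dB): F_i = 10^(NF_i/10), G_i = 10^(G_i,dB/10)
  Stage 1: F_1 = 10^(1.07/10) = 1.279, G_1 = 10^(18.4/10) = 69.18
  Stage 2: F_2 = 10^(8.89/10) = 7.745, G_2 = 10^(−6.56/10) = 0.2208
  Stage 3: F_3 = 10^(2.29/10) = 1.694, G_3 = 10^(21.0/10) = 125.9
Friis cascade:
  F = 1.279 + (7.745 − 1)/69.18 + (1.694 − 1)/15.28 = 1.422
NF = 10 log₁₀(1.422) = 1.53 dB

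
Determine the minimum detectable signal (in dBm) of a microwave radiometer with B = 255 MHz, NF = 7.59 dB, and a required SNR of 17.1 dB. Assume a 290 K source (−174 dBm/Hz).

−65.2 dBm

Sensitivity = −174 + 10 log₁₀(B) + NF + SNR_min
= −174 + 84.07 + 7.59 + 17.1
= −65.24 dBm → −65.2 dBm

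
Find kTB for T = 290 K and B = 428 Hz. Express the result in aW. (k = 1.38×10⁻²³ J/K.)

1.71 aW

P_n = kTB = 1.38×10⁻²³ × 290 × 4.28×10² = 1.71×10⁻¹⁸ W = 1.71 aW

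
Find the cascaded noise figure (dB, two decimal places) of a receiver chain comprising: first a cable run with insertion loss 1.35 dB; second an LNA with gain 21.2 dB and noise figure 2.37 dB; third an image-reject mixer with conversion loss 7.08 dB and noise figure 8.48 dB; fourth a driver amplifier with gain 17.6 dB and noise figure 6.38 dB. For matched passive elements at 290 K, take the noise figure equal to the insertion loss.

Convert to linear (a loss of L dB is a gain of −L dB): F_i = 10^(NF_i/10), G_i = 10^(G_i,dB/10)
  Stage 1: F_1 = 10^(1.35/10) = 1.365, G_1 = 10^(−1.35/10) = 0.7328
  Stage 2: F_2 = 10^(2.37/10) = 1.726, G_2 = 10^(21.2/10) = 131.8
  Stage 3: F_3 = 10^(8.48/10) = 7.047, G_3 = 10^(−7.08/10) = 0.1959
  Stage 4: F_4 = 10^(6.38/10) = 4.345, G_4 = 10^(17.6/10) = 57.54
Friis cascade:
  F = 1.365 + (1.726 − 1)/0.7328 + (7.047 − 1)/96.61 + (4.345 − 1)/18.92 = 2.594
NF = 10 log₁₀(2.594) = 4.14 dB

4.14 dB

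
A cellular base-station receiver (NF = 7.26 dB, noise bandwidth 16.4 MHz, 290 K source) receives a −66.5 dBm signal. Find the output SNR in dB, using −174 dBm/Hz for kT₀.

28.1 dB

Noise floor: N = −174 + 10 log₁₀(B) + NF
10 log₁₀(1.64×10⁷) = 72.15 dB
N = −174 + 72.15 + 7.26 = −94.59 dBm
SNR = P_sig − N = −66.5 − (−94.59) = 28.09 dB → 28.1 dB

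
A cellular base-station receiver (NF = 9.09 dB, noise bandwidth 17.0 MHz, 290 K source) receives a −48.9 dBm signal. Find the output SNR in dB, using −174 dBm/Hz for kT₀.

43.7 dB

Noise floor: N = −174 + 10 log₁₀(B) + NF
10 log₁₀(1.70×10⁷) = 72.3 dB
N = −174 + 72.3 + 9.09 = −92.61 dBm
SNR = P_sig − N = −48.9 − (−92.61) = 43.71 dB → 43.7 dB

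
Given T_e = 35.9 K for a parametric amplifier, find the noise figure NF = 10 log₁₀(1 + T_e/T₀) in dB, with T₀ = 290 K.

F = 1 + T_e/T₀ = 1 + 35.9/290 = 1.12379
NF = 10 log₁₀(1.12379) = 0.507 dB

0.507 dB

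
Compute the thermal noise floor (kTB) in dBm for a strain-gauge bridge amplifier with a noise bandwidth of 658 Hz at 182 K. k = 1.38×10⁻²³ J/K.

P_n = kTB = 1.38×10⁻²³ × 182 × 6.58×10² = 1.65×10⁻¹⁸ W
In dBm: 10 log₁₀(1.65×10⁻¹⁸ / 10⁻³) = −147.8 dBm

−147.8 dBm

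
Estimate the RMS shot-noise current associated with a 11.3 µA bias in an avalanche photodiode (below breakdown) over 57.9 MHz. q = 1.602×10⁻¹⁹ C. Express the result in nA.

I_n = √(2qI·B)
2qI·B = 2 × 1.602×10⁻¹⁹ × 1.13×10⁻⁵ × 5.79×10⁷ = 2.10×10⁻¹⁶ A²
I_n = √(2.10×10⁻¹⁶) = 1.45×10⁻⁸ A = 14.5 nA

14.5 nA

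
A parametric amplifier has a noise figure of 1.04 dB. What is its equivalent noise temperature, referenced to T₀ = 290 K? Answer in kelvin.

F = 10^(1.04/10) = 1.27057
T_e = (F − 1)·T₀ = (1.27057 − 1) × 290 = 78.5 K

78.5 K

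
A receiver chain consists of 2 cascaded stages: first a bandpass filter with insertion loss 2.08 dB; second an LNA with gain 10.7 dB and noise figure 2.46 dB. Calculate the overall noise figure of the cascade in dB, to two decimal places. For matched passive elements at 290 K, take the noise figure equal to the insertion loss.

Convert to linear (a loss of L dB is a gain of −L dB): F_i = 10^(NF_i/10), G_i = 10^(G_i,dB/10)
  Stage 1: F_1 = 10^(2.08/10) = 1.614, G_1 = 10^(−2.08/10) = 0.6194
  Stage 2: F_2 = 10^(2.46/10) = 1.762, G_2 = 10^(10.7/10) = 11.75
Friis cascade:
  F = 1.614 + (1.762 − 1)/0.6194 = 2.844
NF = 10 log₁₀(2.844) = 4.54 dB

4.54 dB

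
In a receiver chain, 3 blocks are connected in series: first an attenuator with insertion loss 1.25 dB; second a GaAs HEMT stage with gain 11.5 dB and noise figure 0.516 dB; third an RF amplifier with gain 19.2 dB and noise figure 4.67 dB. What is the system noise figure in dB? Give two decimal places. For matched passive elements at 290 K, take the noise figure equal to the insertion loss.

2.26 dB

Convert to linear (a loss of L dB is a gain of −L dB): F_i = 10^(NF_i/10), G_i = 10^(G_i,dB/10)
  Stage 1: F_1 = 10^(1.25/10) = 1.334, G_1 = 10^(−1.25/10) = 0.7499
  Stage 2: F_2 = 10^(0.516/10) = 1.126, G_2 = 10^(11.5/10) = 14.13
  Stage 3: F_3 = 10^(4.67/10) = 2.931, G_3 = 10^(19.2/10) = 83.18
Friis cascade:
  F = 1.334 + (1.126 − 1)/0.7499 + (2.931 − 1)/10.59 = 1.684
NF = 10 log₁₀(1.684) = 2.26 dB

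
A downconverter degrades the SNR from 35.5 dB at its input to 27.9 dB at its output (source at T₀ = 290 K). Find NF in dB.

7.6 dB

NF (dB) = SNR_in(dB) − SNR_out(dB) when the source is at T₀
NF = 35.5 − 27.9 = 7.6 dB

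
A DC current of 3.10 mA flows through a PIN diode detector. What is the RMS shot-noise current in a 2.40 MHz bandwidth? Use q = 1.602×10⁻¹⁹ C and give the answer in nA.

48.8 nA

I_n = √(2qI·B)
2qI·B = 2 × 1.602×10⁻¹⁹ × 3.10×10⁻³ × 2.40×10⁶ = 2.38×10⁻¹⁵ A²
I_n = √(2.38×10⁻¹⁵) = 4.88×10⁻⁸ A = 48.8 nA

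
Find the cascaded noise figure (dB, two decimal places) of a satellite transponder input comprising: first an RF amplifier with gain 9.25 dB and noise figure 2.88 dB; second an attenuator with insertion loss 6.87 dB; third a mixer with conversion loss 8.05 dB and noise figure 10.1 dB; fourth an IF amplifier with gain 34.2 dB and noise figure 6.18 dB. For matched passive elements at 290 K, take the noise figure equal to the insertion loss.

12.87 dB

Convert to linear (a loss of L dB is a gain of −L dB): F_i = 10^(NF_i/10), G_i = 10^(G_i,dB/10)
  Stage 1: F_1 = 10^(2.88/10) = 1.941, G_1 = 10^(9.25/10) = 8.414
  Stage 2: F_2 = 10^(6.87/10) = 4.864, G_2 = 10^(−6.87/10) = 0.2056
  Stage 3: F_3 = 10^(10.1/10) = 10.23, G_3 = 10^(−8.05/10) = 0.1567
  Stage 4: F_4 = 10^(6.18/10) = 4.150, G_4 = 10^(34.2/10) = 2630
Friis cascade:
  F = 1.941 + (4.864 − 1)/8.414 + (10.23 − 1)/1.730 + (4.150 − 1)/0.2710 = 19.36
NF = 10 log₁₀(19.36) = 12.87 dB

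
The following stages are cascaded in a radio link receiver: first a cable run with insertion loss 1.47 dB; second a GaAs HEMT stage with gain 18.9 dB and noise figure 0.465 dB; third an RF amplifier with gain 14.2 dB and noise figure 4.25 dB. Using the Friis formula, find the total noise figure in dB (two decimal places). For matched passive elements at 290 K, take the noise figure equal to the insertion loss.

Convert to linear (a loss of L dB is a gain of −L dB): F_i = 10^(NF_i/10), G_i = 10^(G_i,dB/10)
  Stage 1: F_1 = 10^(1.47/10) = 1.403, G_1 = 10^(−1.47/10) = 0.7129
  Stage 2: F_2 = 10^(0.465/10) = 1.113, G_2 = 10^(18.9/10) = 77.62
  Stage 3: F_3 = 10^(4.25/10) = 2.661, G_3 = 10^(14.2/10) = 26.30
Friis cascade:
  F = 1.403 + (1.113 − 1)/0.7129 + (2.661 − 1)/55.34 = 1.591
NF = 10 log₁₀(1.591) = 2.02 dB

2.02 dB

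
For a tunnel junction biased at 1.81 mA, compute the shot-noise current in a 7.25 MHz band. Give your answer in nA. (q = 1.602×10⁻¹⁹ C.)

64.8 nA

I_n = √(2qI·B)
2qI·B = 2 × 1.602×10⁻¹⁹ × 1.81×10⁻³ × 7.25×10⁶ = 4.20×10⁻¹⁵ A²
I_n = √(4.20×10⁻¹⁵) = 6.48×10⁻⁸ A = 64.8 nA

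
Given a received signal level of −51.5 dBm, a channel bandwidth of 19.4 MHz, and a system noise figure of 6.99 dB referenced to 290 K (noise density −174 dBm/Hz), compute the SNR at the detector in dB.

Noise floor: N = −174 + 10 log₁₀(B) + NF
10 log₁₀(1.94×10⁷) = 72.88 dB
N = −174 + 72.88 + 6.99 = −94.13 dBm
SNR = P_sig − N = −51.5 − (−94.13) = 42.63 dB → 42.6 dB

42.6 dB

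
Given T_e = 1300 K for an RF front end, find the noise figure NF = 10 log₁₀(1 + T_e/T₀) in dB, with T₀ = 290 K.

F = 1 + T_e/T₀ = 1 + 1300/290 = 5.48276
NF = 10 log₁₀(5.48276) = 7.39 dB

7.39 dB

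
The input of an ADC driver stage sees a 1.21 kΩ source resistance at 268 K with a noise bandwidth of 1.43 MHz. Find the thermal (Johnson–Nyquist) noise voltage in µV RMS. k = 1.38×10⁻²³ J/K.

V_n = √(4kTRB)
4kTRB = 4 × 1.38×10⁻²³ × 268 × 1.21×10³ × 1.43×10⁶ = 2.56×10⁻¹¹ V²
V_n = √(2.56×10⁻¹¹) = 5.06×10⁻⁶ V = 5.06 µV

5.06 µV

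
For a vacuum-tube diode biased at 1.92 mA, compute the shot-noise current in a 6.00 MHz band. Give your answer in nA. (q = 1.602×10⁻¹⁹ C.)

60.8 nA

I_n = √(2qI·B)
2qI·B = 2 × 1.602×10⁻¹⁹ × 1.92×10⁻³ × 6.00×10⁶ = 3.69×10⁻¹⁵ A²
I_n = √(3.69×10⁻¹⁵) = 6.08×10⁻⁸ A = 60.8 nA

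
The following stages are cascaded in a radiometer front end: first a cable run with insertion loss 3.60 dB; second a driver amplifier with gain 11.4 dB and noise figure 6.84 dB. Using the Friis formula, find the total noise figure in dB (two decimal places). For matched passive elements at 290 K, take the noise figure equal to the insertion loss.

Convert to linear (a loss of L dB is a gain of −L dB): F_i = 10^(NF_i/10), G_i = 10^(G_i,dB/10)
  Stage 1: F_1 = 10^(3.60/10) = 2.291, G_1 = 10^(−3.60/10) = 0.4365
  Stage 2: F_2 = 10^(6.84/10) = 4.831, G_2 = 10^(11.4/10) = 13.80
Friis cascade:
  F = 2.291 + (4.831 − 1)/0.4365 = 11.07
NF = 10 log₁₀(11.07) = 10.44 dB

10.44 dB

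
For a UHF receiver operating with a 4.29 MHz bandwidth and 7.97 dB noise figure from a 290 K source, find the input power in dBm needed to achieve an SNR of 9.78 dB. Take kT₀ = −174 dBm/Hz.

Sensitivity = −174 + 10 log₁₀(B) + NF + SNR_min
= −174 + 66.32 + 7.97 + 9.78
= −89.93 dBm → −89.9 dBm

−89.9 dBm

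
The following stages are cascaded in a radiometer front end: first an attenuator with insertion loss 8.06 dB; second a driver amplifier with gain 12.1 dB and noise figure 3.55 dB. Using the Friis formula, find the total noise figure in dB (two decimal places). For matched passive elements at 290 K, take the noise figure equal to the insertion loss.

11.61 dB

Convert to linear (a loss of L dB is a gain of −L dB): F_i = 10^(NF_i/10), G_i = 10^(G_i,dB/10)
  Stage 1: F_1 = 10^(8.06/10) = 6.397, G_1 = 10^(−8.06/10) = 0.1563
  Stage 2: F_2 = 10^(3.55/10) = 2.265, G_2 = 10^(12.1/10) = 16.22
Friis cascade:
  F = 6.397 + (2.265 − 1)/0.1563 = 14.49
NF = 10 log₁₀(14.49) = 11.61 dB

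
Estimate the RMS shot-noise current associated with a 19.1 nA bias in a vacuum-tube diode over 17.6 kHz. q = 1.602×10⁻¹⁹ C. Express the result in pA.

10.4 pA

I_n = √(2qI·B)
2qI·B = 2 × 1.602×10⁻¹⁹ × 1.91×10⁻⁸ × 1.76×10⁴ = 1.08×10⁻²² A²
I_n = √(1.08×10⁻²²) = 1.04×10⁻¹¹ A = 10.4 pA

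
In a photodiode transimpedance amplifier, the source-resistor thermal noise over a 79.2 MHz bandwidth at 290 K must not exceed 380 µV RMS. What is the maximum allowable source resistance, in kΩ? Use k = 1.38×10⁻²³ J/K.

114 kΩ

Johnson–Nyquist: V_n = √(4kTRB) ⇒ R = V_n² / (4kTB)
4kTB = 4 × 1.38×10⁻²³ × 290 × 7.92×10⁷ = 1.27×10⁻¹²
R = (3.80×10⁻⁴)² / 1.27×10⁻¹² = 1.14×10⁵ Ω = 114 kΩ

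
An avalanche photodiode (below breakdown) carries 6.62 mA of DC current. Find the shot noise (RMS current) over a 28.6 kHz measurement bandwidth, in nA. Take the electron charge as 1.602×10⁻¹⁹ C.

I_n = √(2qI·B)
2qI·B = 2 × 1.602×10⁻¹⁹ × 6.62×10⁻³ × 2.86×10⁴ = 6.07×10⁻¹⁷ A²
I_n = √(6.07×10⁻¹⁷) = 7.79×10⁻⁹ A = 7.79 nA

7.79 nA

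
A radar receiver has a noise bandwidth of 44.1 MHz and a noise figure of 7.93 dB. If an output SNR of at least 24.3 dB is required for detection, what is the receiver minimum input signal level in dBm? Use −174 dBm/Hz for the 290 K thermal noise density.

Sensitivity = −174 + 10 log₁₀(B) + NF + SNR_min
= −174 + 76.44 + 7.93 + 24.3
= −65.33 dBm → −65.3 dBm

−65.3 dBm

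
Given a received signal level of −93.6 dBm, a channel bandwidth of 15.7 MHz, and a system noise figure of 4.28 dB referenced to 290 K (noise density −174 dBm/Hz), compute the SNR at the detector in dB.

Noise floor: N = −174 + 10 log₁₀(B) + NF
10 log₁₀(1.57×10⁷) = 71.96 dB
N = −174 + 71.96 + 4.28 = −97.76 dBm
SNR = P_sig − N = −93.6 − (−97.76) = 4.16 dB → 4.2 dB

4.2 dB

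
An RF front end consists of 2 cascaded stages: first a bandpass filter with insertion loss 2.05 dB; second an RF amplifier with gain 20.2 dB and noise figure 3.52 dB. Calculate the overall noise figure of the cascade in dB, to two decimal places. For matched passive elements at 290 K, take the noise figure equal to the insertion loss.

5.57 dB

Convert to linear (a loss of L dB is a gain of −L dB): F_i = 10^(NF_i/10), G_i = 10^(G_i,dB/10)
  Stage 1: F_1 = 10^(2.05/10) = 1.603, G_1 = 10^(−2.05/10) = 0.6237
  Stage 2: F_2 = 10^(3.52/10) = 2.249, G_2 = 10^(20.2/10) = 104.7
Friis cascade:
  F = 1.603 + (2.249 − 1)/0.6237 = 3.606
NF = 10 log₁₀(3.606) = 5.57 dB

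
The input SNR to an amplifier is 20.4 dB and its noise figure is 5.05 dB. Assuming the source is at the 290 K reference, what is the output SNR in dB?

By definition F = SNR_in/SNR_out, so in dB: SNR_out = SNR_in − NF
SNR_out = 20.4 − 5.05 = 15.35 dB

15.35 dB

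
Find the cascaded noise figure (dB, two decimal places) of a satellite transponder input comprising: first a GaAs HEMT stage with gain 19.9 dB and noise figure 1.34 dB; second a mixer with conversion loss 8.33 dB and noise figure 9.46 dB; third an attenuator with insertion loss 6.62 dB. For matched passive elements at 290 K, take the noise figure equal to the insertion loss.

2.28 dB

Convert to linear (a loss of L dB is a gain of −L dB): F_i = 10^(NF_i/10), G_i = 10^(G_i,dB/10)
  Stage 1: F_1 = 10^(1.34/10) = 1.361, G_1 = 10^(19.9/10) = 97.72
  Stage 2: F_2 = 10^(9.46/10) = 8.831, G_2 = 10^(−8.33/10) = 0.1469
  Stage 3: F_3 = 10^(6.62/10) = 4.592, G_3 = 10^(−6.62/10) = 0.2178
Friis cascade:
  F = 1.361 + (8.831 − 1)/97.72 + (4.592 − 1)/14.35 = 1.692
NF = 10 log₁₀(1.692) = 2.28 dB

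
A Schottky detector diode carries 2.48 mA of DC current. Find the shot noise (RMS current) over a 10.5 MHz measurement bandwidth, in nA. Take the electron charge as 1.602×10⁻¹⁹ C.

I_n = √(2qI·B)
2qI·B = 2 × 1.602×10⁻¹⁹ × 2.48×10⁻³ × 1.05×10⁷ = 8.34×10⁻¹⁵ A²
I_n = √(8.34×10⁻¹⁵) = 9.13×10⁻⁸ A = 91.3 nA

91.3 nA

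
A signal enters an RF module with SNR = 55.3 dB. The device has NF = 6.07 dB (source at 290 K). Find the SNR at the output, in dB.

49.23 dB

By definition F = SNR_in/SNR_out, so in dB: SNR_out = SNR_in − NF
SNR_out = 55.3 − 6.07 = 49.23 dB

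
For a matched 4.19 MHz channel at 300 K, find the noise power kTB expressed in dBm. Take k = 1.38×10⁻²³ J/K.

P_n = kTB = 1.38×10⁻²³ × 300 × 4.19×10⁶ = 1.73×10⁻¹⁴ W
In dBm: 10 log₁₀(1.73×10⁻¹⁴ / 10⁻³) = −107.6 dBm

−107.6 dBm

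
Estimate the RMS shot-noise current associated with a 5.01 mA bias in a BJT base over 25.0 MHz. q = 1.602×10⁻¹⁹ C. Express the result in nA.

I_n = √(2qI·B)
2qI·B = 2 × 1.602×10⁻¹⁹ × 5.01×10⁻³ × 2.50×10⁷ = 4.01×10⁻¹⁴ A²
I_n = √(4.01×10⁻¹⁴) = 2.00×10⁻⁷ A = 200 nA

200 nA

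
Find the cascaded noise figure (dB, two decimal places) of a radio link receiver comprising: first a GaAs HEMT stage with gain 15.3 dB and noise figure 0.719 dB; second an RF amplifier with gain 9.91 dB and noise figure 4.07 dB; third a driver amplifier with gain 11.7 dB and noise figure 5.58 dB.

0.91 dB

Convert to linear (a loss of L dB is a gain of −L dB): F_i = 10^(NF_i/10), G_i = 10^(G_i,dB/10)
  Stage 1: F_1 = 10^(0.719/10) = 1.180, G_1 = 10^(15.3/10) = 33.88
  Stage 2: F_2 = 10^(4.07/10) = 2.553, G_2 = 10^(9.91/10) = 9.795
  Stage 3: F_3 = 10^(5.58/10) = 3.614, G_3 = 10^(11.7/10) = 14.79
Friis cascade:
  F = 1.180 + (2.553 − 1)/33.88 + (3.614 − 1)/331.9 = 1.234
NF = 10 log₁₀(1.234) = 0.91 dB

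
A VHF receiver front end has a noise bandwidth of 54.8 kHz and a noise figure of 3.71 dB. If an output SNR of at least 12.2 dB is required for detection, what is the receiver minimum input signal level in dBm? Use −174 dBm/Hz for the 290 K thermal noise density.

Sensitivity = −174 + 10 log₁₀(B) + NF + SNR_min
= −174 + 47.39 + 3.71 + 12.2
= −110.70 dBm → −110.7 dBm

−110.7 dBm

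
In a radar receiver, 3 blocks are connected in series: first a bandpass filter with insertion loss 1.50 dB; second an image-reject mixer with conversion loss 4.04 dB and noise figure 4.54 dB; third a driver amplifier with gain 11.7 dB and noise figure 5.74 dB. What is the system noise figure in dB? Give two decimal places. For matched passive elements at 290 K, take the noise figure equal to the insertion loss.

11.42 dB

Convert to linear (a loss of L dB is a gain of −L dB): F_i = 10^(NF_i/10), G_i = 10^(G_i,dB/10)
  Stage 1: F_1 = 10^(1.50/10) = 1.413, G_1 = 10^(−1.50/10) = 0.7079
  Stage 2: F_2 = 10^(4.54/10) = 2.844, G_2 = 10^(−4.04/10) = 0.3945
  Stage 3: F_3 = 10^(5.74/10) = 3.750, G_3 = 10^(11.7/10) = 14.79
Friis cascade:
  F = 1.413 + (2.844 − 1)/0.7079 + (3.750 − 1)/0.2793 = 13.86
NF = 10 log₁₀(13.86) = 11.42 dB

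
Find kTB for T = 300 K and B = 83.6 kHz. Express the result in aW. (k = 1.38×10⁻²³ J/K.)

346 aW

P_n = kTB = 1.38×10⁻²³ × 300 × 8.36×10⁴ = 3.46×10⁻¹⁶ W = 346 aW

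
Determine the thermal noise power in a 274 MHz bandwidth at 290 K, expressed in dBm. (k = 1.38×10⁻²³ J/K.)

P_n = kTB = 1.38×10⁻²³ × 290 × 2.74×10⁸ = 1.10×10⁻¹² W
In dBm: 10 log₁₀(1.10×10⁻¹² / 10⁻³) = −89.6 dBm

−89.6 dBm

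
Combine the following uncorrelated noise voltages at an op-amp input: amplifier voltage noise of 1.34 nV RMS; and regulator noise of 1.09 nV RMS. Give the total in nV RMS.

Uncorrelated sources add in power (mean-square): V_tot = √(ΣV_i²)
V_tot = √[(1.34×10⁻⁹)² + (1.09×10⁻⁹)²] = 1.73×10⁻⁹ V = 1.73 nV

1.73 nV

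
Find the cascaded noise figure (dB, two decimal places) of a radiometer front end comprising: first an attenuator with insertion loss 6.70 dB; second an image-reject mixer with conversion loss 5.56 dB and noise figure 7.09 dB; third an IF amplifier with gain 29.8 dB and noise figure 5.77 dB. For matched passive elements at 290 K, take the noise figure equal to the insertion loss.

Convert to linear (a loss of L dB is a gain of −L dB): F_i = 10^(NF_i/10), G_i = 10^(G_i,dB/10)
  Stage 1: F_1 = 10^(6.70/10) = 4.677, G_1 = 10^(−6.70/10) = 0.2138
  Stage 2: F_2 = 10^(7.09/10) = 5.117, G_2 = 10^(−5.56/10) = 0.2780
  Stage 3: F_3 = 10^(5.77/10) = 3.776, G_3 = 10^(29.8/10) = 955.0
Friis cascade:
  F = 4.677 + (5.117 − 1)/0.2138 + (3.776 − 1)/0.05943 = 70.64
NF = 10 log₁₀(70.64) = 18.49 dB

18.49 dB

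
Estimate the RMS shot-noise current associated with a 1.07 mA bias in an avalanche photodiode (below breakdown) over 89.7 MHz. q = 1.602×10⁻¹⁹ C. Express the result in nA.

I_n = √(2qI·B)
2qI·B = 2 × 1.602×10⁻¹⁹ × 1.07×10⁻³ × 8.97×10⁷ = 3.08×10⁻¹⁴ A²
I_n = √(3.08×10⁻¹⁴) = 1.75×10⁻⁷ A = 175 nA

175 nA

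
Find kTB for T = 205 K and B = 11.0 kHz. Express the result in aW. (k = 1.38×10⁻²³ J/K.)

P_n = kTB = 1.38×10⁻²³ × 205 × 1.10×10⁴ = 3.11×10⁻¹⁷ W = 31.1 aW

31.1 aW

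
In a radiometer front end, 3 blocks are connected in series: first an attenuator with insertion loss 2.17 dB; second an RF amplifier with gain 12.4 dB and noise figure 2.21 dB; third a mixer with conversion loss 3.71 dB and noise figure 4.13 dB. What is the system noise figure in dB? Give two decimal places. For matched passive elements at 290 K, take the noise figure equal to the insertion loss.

4.61 dB

Convert to linear (a loss of L dB is a gain of −L dB): F_i = 10^(NF_i/10), G_i = 10^(G_i,dB/10)
  Stage 1: F_1 = 10^(2.17/10) = 1.648, G_1 = 10^(−2.17/10) = 0.6067
  Stage 2: F_2 = 10^(2.21/10) = 1.663, G_2 = 10^(12.4/10) = 17.38
  Stage 3: F_3 = 10^(4.13/10) = 2.588, G_3 = 10^(−3.71/10) = 0.4256
Friis cascade:
  F = 1.648 + (1.663 − 1)/0.6067 + (2.588 − 1)/10.54 = 2.892
NF = 10 log₁₀(2.892) = 4.61 dB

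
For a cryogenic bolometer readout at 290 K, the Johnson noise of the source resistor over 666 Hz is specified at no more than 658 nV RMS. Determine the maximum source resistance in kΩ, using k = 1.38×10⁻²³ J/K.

Johnson–Nyquist: V_n = √(4kTRB) ⇒ R = V_n² / (4kTB)
4kTB = 4 × 1.38×10⁻²³ × 290 × 6.66×10² = 1.07×10⁻¹⁷
R = (6.58×10⁻⁷)² / 1.07×10⁻¹⁷ = 4.06×10⁴ Ω = 40.6 kΩ

40.6 kΩ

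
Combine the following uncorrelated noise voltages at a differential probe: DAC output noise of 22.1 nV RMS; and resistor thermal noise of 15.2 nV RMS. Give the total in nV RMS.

26.8 nV

Uncorrelated sources add in power (mean-square): V_tot = √(ΣV_i²)
V_tot = √[(2.21×10⁻⁸)² + (1.52×10⁻⁸)²] = 2.68×10⁻⁸ V = 26.8 nV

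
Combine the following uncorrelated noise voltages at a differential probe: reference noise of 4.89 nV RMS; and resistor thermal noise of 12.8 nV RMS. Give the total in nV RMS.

Uncorrelated sources add in power (mean-square): V_tot = √(ΣV_i²)
V_tot = √[(4.89×10⁻⁹)² + (1.28×10⁻⁸)²] = 1.37×10⁻⁸ V = 13.7 nV

13.7 nV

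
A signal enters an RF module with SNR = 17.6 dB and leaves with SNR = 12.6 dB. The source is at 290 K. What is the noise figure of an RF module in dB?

5.0 dB

NF (dB) = SNR_in(dB) − SNR_out(dB) when the source is at T₀
NF = 17.6 − 12.6 = 5.0 dB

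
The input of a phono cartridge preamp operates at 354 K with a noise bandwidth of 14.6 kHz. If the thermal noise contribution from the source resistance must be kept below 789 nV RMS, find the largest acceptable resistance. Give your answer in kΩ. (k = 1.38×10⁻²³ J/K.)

2.18 kΩ

Johnson–Nyquist: V_n = √(4kTRB) ⇒ R = V_n² / (4kTB)
4kTB = 4 × 1.38×10⁻²³ × 354 × 1.46×10⁴ = 2.85×10⁻¹⁶
R = (7.89×10⁻⁷)² / 2.85×10⁻¹⁶ = 2.18×10³ Ω = 2.18 kΩ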